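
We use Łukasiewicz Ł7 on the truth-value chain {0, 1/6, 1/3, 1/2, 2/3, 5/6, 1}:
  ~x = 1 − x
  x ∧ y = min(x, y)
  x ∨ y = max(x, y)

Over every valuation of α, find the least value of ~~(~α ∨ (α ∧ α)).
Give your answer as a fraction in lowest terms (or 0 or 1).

Take α = 1/2:
~α = ~1/2 = 1/2
α ∧ α = 1/2 ∧ 1/2 = 1/2
~α ∨ (α ∧ α) = 1/2 ∨ 1/2 = 1/2
~(~α ∨ (α ∧ α)) = ~1/2 = 1/2
~~(~α ∨ (α ∧ α)) = ~1/2 = 1/2
No assignment yields a value below 1/2, so this is the minimum.

1/2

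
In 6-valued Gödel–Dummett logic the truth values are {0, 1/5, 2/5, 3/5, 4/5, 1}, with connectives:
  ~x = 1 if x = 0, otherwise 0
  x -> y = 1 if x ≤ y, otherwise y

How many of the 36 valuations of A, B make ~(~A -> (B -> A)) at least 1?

5

value 1: 5 assignments (counts)
value 0: 31 assignments
So 5 of the 36 assignments meet the threshold.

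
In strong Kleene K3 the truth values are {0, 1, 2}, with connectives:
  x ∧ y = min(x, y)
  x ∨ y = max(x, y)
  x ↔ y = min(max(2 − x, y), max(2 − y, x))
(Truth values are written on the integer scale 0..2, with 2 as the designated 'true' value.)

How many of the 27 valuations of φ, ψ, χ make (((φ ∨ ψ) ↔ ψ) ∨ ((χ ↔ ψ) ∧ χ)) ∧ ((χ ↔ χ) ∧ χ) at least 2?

value 2: 4 assignments (counts)
value 1: 13 assignments
value 0: 10 assignments
So 4 of the 27 assignments meet the threshold.

4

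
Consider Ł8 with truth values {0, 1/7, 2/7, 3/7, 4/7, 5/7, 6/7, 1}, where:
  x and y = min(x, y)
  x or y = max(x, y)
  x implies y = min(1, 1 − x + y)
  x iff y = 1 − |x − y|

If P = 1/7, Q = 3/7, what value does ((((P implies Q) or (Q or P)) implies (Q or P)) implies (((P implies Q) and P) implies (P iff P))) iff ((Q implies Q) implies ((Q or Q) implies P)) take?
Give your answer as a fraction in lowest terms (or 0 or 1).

5/7

P implies Q = 1/7 implies 3/7 = 1
Q or P = 3/7 or 1/7 = 3/7
(P implies Q) or (Q or P) = 1 or 3/7 = 1
Q or P = 3/7 or 1/7 = 3/7
((P implies Q) or (Q or P)) implies (Q or P) = 1 implies 3/7 = 3/7
P implies Q = 1/7 implies 3/7 = 1
(P implies Q) and P = 1 and 1/7 = 1/7
P iff P = 1/7 iff 1/7 = 1
((P implies Q) and P) implies (P iff P) = 1/7 implies 1 = 1
(((P implies Q) or (Q or P)) implies (Q or P)) implies (((P implies Q) and P) implies (P iff P)) = 3/7 implies 1 = 1
Q implies Q = 3/7 implies 3/7 = 1
Q or Q = 3/7 or 3/7 = 3/7
(Q or Q) implies P = 3/7 implies 1/7 = 5/7
(Q implies Q) implies ((Q or Q) implies P) = 1 implies 5/7 = 5/7
((((P implies Q) or (Q or P)) implies (Q or P)) implies (((P implies Q) and P) implies (P iff P))) iff ((Q implies Q) implies ((Q or Q) implies P)) = 1 iff 5/7 = 5/7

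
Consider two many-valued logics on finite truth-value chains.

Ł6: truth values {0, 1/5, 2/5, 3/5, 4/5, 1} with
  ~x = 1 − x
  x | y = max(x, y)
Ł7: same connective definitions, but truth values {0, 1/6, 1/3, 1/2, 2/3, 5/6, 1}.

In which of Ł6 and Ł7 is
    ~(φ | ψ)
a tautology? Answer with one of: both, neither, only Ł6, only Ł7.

In Ł6: at φ = 0, ψ = 1/5 the value is 4/5 — not a tautology.
In Ł7: at φ = 0, ψ = 1/6 the value is 5/6 — not a tautology.

neither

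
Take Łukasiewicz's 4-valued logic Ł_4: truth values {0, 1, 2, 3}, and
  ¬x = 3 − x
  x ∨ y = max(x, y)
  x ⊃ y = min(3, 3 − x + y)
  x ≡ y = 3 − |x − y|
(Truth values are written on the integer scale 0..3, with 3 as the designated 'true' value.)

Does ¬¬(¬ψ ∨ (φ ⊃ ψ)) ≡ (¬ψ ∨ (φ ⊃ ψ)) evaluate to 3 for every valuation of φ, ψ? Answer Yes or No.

φ = 0, ψ = 0 ↦ 3
φ = 0, ψ = 1 ↦ 3
φ = 0, ψ = 2 ↦ 3
φ = 0, ψ = 3 ↦ 3
φ = 1, ψ = 0 ↦ 3
φ = 1, ψ = 1 ↦ 3
φ = 1, ψ = 2 ↦ 3
φ = 1, ψ = 3 ↦ 3
φ = 2, ψ = 0 ↦ 3
φ = 2, ψ = 1 ↦ 3
φ = 2, ψ = 2 ↦ 3
φ = 2, ψ = 3 ↦ 3
φ = 3, ψ = 0 ↦ 3
φ = 3, ψ = 1 ↦ 3
φ = 3, ψ = 2 ↦ 3
φ = 3, ψ = 3 ↦ 3
Every assignment gives a value ≥ 3.

Yes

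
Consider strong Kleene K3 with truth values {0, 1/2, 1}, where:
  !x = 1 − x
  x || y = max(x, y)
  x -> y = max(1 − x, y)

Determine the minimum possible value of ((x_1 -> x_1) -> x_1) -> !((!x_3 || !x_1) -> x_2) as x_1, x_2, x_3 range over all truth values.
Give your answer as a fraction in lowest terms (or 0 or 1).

Take x_1 = 1, x_2 = 0, x_3 = 1:
x_1 -> x_1 = 1 -> 1 = 1
(x_1 -> x_1) -> x_1 = 1 -> 1 = 1
!x_3 = !1 = 0
!x_1 = !1 = 0
!x_3 || !x_1 = 0 || 0 = 0
(!x_3 || !x_1) -> x_2 = 0 -> 0 = 1
!((!x_3 || !x_1) -> x_2) = !1 = 0
((x_1 -> x_1) -> x_1) -> !((!x_3 || !x_1) -> x_2) = 1 -> 0 = 0
No assignment yields a value below 0, so this is the minimum.

0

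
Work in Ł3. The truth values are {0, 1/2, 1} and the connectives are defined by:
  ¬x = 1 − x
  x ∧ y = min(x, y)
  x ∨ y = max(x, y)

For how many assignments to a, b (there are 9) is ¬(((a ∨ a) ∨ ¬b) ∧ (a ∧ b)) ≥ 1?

5

a = 0, b = 0 ↦ 1  ≥
a = 0, b = 1/2 ↦ 1  ≥
a = 0, b = 1 ↦ 1  ≥
a = 1/2, b = 0 ↦ 1  ≥
a = 1/2, b = 1/2 ↦ 1/2  <
a = 1/2, b = 1 ↦ 1/2  <
a = 1, b = 0 ↦ 1  ≥
a = 1, b = 1/2 ↦ 1/2  <
a = 1, b = 1 ↦ 0  <
So 5 of the 9 assignments meet the threshold.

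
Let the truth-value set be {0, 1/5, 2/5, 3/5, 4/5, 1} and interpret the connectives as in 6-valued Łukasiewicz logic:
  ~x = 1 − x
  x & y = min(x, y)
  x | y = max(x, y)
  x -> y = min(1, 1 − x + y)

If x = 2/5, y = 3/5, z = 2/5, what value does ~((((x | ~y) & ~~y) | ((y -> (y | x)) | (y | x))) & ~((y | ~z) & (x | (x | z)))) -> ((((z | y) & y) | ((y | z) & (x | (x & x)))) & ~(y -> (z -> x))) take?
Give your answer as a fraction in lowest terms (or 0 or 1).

3/5

~y = ~3/5 = 2/5
x | ~y = 2/5 | 2/5 = 2/5
~y = ~3/5 = 2/5
~~y = ~2/5 = 3/5
(x | ~y) & ~~y = 2/5 & 3/5 = 2/5
y | x = 3/5 | 2/5 = 3/5
y -> (y | x) = 3/5 -> 3/5 = 1
y | x = 3/5 | 2/5 = 3/5
(y -> (y | x)) | (y | x) = 1 | 3/5 = 1
((x | ~y) & ~~y) | ((y -> (y | x)) | (y | x)) = 2/5 | 1 = 1
~z = ~2/5 = 3/5
y | ~z = 3/5 | 3/5 = 3/5
x | z = 2/5 | 2/5 = 2/5
x | (x | z) = 2/5 | 2/5 = 2/5
(y | ~z) & (x | (x | z)) = 3/5 & 2/5 = 2/5
~((y | ~z) & (x | (x | z))) = ~2/5 = 3/5
(((x | ~y) & ~~y) | ((y -> (y | x)) | (y | x))) & ~((y | ~z) & (x | (x | z))) = 1 & 3/5 = 3/5
~((((x | ~y) & ~~y) | ((y -> (y | x)) | (y | x))) & ~((y | ~z) & (x | (x | z)))) = ~3/5 = 2/5
z | y = 2/5 | 3/5 = 3/5
(z | y) & y = 3/5 & 3/5 = 3/5
y | z = 3/5 | 2/5 = 3/5
x & x = 2/5 & 2/5 = 2/5
x | (x & x) = 2/5 | 2/5 = 2/5
(y | z) & (x | (x & x)) = 3/5 & 2/5 = 2/5
((z | y) & y) | ((y | z) & (x | (x & x))) = 3/5 | 2/5 = 3/5
z -> x = 2/5 -> 2/5 = 1
y -> (z -> x) = 3/5 -> 1 = 1
~(y -> (z -> x)) = ~1 = 0
(((z | y) & y) | ((y | z) & (x | (x & x)))) & ~(y -> (z -> x)) = 3/5 & 0 = 0
~((((x | ~y) & ~~y) | ((y -> (y | x)) | (y | x))) & ~((y | ~z) & (x | (x | z)))) -> ((((z | y) & y) | ((y | z) & (x | (x & x)))) & ~(y -> (z -> x))) = 2/5 -> 0 = 3/5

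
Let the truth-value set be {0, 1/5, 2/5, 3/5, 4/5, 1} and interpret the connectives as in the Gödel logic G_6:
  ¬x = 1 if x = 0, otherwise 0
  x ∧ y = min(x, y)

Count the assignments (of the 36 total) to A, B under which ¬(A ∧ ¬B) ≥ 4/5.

31

value 1: 31 assignments (counts)
value 0: 5 assignments
So 31 of the 36 assignments meet the threshold.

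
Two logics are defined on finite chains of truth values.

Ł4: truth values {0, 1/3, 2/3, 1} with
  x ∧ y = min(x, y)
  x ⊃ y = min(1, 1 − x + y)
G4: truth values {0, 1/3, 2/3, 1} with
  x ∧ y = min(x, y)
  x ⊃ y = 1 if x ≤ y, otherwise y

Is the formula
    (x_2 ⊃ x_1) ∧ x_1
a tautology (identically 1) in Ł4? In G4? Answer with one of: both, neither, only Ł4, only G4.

neither

In Ł4: at x_1 = 0, x_2 = 0 the value is 0 — not a tautology.
In G4: at x_1 = 0, x_2 = 0 the value is 0 — not a tautology.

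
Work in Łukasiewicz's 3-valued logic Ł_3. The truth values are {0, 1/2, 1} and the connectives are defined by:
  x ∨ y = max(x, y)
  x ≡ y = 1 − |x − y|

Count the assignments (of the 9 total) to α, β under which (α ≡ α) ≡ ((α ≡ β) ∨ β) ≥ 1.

α = 0, β = 0 ↦ 1  ≥
α = 0, β = 1/2 ↦ 1/2  <
α = 0, β = 1 ↦ 1  ≥
α = 1/2, β = 0 ↦ 1/2  <
α = 1/2, β = 1/2 ↦ 1  ≥
α = 1/2, β = 1 ↦ 1  ≥
α = 1, β = 0 ↦ 0  <
α = 1, β = 1/2 ↦ 1/2  <
α = 1, β = 1 ↦ 1  ≥
So 5 of the 9 assignments meet the threshold.

5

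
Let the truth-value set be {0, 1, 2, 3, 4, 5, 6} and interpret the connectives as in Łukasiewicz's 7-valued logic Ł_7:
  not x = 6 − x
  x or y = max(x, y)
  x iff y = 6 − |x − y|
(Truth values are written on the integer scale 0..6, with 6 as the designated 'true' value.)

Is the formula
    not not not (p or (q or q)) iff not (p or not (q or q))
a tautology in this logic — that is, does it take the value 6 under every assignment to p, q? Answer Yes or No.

Counterexample: take p = 0, q = 0.
q or q = 0 or 0 = 0
p or (q or q) = 0 or 0 = 0
not (p or (q or q)) = not 0 = 6
not not (p or (q or q)) = not 6 = 0
not not not (p or (q or q)) = not 0 = 6
q or q = 0 or 0 = 0
not (q or q) = not 0 = 6
p or not (q or q) = 0 or 6 = 6
not (p or not (q or q)) = not 6 = 0
not not not (p or (q or q)) iff not (p or not (q or q)) = 6 iff 0 = 0
This gives 0 ≠ 6.

No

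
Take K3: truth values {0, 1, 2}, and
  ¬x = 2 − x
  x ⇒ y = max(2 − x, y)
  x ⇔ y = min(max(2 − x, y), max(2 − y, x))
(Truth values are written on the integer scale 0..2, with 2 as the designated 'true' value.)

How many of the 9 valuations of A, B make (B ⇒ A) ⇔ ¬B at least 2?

A = 0, B = 0 ↦ 2  ≥
A = 0, B = 1 ↦ 1  <
A = 0, B = 2 ↦ 2  ≥
A = 1, B = 0 ↦ 2  ≥
A = 1, B = 1 ↦ 1  <
A = 1, B = 2 ↦ 1  <
A = 2, B = 0 ↦ 2  ≥
A = 2, B = 1 ↦ 1  <
A = 2, B = 2 ↦ 0  <
So 4 of the 9 assignments meet the threshold.

4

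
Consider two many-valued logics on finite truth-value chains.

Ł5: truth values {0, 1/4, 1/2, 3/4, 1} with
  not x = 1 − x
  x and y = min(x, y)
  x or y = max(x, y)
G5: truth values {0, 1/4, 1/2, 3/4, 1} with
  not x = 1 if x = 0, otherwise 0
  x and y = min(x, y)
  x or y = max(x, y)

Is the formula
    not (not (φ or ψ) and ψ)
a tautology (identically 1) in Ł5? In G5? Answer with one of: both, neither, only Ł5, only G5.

In Ł5: at φ = 0, ψ = 1/4 the value is 3/4 — not a tautology.
In G5: every assignment gives 1 — tautology.

only G5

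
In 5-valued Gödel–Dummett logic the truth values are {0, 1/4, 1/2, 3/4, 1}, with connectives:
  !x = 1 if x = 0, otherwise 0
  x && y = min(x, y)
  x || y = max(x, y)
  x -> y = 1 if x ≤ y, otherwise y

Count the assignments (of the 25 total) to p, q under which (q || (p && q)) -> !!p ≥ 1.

21

value 1: 21 assignments (counts)
value 0: 4 assignments
So 21 of the 25 assignments meet the threshold.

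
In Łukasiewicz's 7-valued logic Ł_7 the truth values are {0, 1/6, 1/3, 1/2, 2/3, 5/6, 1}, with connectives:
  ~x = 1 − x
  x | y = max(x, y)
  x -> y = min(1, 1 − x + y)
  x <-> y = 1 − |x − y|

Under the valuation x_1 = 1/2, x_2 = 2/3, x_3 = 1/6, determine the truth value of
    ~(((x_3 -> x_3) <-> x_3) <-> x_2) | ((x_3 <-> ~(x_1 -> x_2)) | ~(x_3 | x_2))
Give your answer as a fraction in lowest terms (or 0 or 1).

5/6

x_3 -> x_3 = 1/6 -> 1/6 = 1
(x_3 -> x_3) <-> x_3 = 1 <-> 1/6 = 1/6
((x_3 -> x_3) <-> x_3) <-> x_2 = 1/6 <-> 2/3 = 1/2
~(((x_3 -> x_3) <-> x_3) <-> x_2) = ~1/2 = 1/2
x_1 -> x_2 = 1/2 -> 2/3 = 1
~(x_1 -> x_2) = ~1 = 0
x_3 <-> ~(x_1 -> x_2) = 1/6 <-> 0 = 5/6
x_3 | x_2 = 1/6 | 2/3 = 2/3
~(x_3 | x_2) = ~2/3 = 1/3
(x_3 <-> ~(x_1 -> x_2)) | ~(x_3 | x_2) = 5/6 | 1/3 = 5/6
~(((x_3 -> x_3) <-> x_3) <-> x_2) | ((x_3 <-> ~(x_1 -> x_2)) | ~(x_3 | x_2)) = 1/2 | 5/6 = 5/6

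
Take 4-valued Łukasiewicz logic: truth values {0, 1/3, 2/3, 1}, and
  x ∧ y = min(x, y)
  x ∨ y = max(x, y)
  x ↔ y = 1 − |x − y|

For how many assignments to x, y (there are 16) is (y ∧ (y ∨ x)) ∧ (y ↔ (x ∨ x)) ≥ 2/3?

5

x = 0, y = 0 ↦ 0  <
x = 0, y = 1/3 ↦ 1/3  <
x = 0, y = 2/3 ↦ 1/3  <
x = 0, y = 1 ↦ 0  <
x = 1/3, y = 0 ↦ 0  <
x = 1/3, y = 1/3 ↦ 1/3  <
x = 1/3, y = 2/3 ↦ 2/3  ≥
x = 1/3, y = 1 ↦ 1/3  <
x = 2/3, y = 0 ↦ 0  <
x = 2/3, y = 1/3 ↦ 1/3  <
x = 2/3, y = 2/3 ↦ 2/3  ≥
x = 2/3, y = 1 ↦ 2/3  ≥
x = 1, y = 0 ↦ 0  <
x = 1, y = 1/3 ↦ 1/3  <
x = 1, y = 2/3 ↦ 2/3  ≥
x = 1, y = 1 ↦ 1  ≥
So 5 of the 16 assignments meet the threshold.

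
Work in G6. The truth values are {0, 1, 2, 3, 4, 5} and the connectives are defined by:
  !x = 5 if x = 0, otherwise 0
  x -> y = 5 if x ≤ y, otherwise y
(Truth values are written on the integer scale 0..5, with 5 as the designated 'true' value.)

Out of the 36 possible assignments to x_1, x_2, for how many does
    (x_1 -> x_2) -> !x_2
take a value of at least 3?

value 5: 6 assignments (counts)
value 0: 30 assignments
So 6 of the 36 assignments meet the threshold.

6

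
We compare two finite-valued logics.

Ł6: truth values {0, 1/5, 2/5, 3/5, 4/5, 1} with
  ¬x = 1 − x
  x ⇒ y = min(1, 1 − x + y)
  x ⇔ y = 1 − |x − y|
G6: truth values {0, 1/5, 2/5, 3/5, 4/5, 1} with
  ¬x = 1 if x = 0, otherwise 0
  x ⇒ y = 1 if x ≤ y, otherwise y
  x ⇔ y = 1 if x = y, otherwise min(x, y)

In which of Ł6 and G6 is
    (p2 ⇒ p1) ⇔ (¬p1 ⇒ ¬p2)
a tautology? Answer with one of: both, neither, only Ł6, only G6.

In Ł6: every assignment gives 1 — tautology.
In G6: at p1 = 1/5, p2 = 2/5 the value is 1/5 — not a tautology.

only Ł6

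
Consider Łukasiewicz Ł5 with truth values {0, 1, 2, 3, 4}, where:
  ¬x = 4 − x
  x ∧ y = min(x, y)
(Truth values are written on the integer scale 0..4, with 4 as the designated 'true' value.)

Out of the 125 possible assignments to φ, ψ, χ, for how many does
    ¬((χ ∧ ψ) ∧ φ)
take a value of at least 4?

value 4: 61 assignments (counts)
value 3: 37 assignments
value 2: 19 assignments
value 1: 7 assignments
value 0: 1 assignment
So 61 of the 125 assignments meet the threshold.

61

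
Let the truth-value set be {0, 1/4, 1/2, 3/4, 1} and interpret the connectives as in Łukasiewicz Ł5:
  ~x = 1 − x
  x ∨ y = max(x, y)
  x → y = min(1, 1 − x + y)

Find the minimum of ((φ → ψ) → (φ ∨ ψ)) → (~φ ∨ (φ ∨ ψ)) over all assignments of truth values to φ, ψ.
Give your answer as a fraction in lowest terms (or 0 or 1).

Take φ = 1/2, ψ = 0:
φ → ψ = 1/2 → 0 = 1/2
φ ∨ ψ = 1/2 ∨ 0 = 1/2
(φ → ψ) → (φ ∨ ψ) = 1/2 → 1/2 = 1
~φ = ~1/2 = 1/2
φ ∨ ψ = 1/2 ∨ 0 = 1/2
~φ ∨ (φ ∨ ψ) = 1/2 ∨ 1/2 = 1/2
((φ → ψ) → (φ ∨ ψ)) → (~φ ∨ (φ ∨ ψ)) = 1 → 1/2 = 1/2
No assignment yields a value below 1/2, so this is the minimum.

1/2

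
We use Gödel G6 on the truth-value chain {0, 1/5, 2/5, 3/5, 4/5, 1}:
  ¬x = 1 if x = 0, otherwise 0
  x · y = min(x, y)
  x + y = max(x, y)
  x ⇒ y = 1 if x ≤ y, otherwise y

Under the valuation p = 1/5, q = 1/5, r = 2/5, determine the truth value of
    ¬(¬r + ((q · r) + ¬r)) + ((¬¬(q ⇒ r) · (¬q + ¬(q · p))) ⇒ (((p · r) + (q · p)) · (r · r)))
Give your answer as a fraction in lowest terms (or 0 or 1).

¬r = ¬2/5 = 0
q · r = 1/5 · 2/5 = 1/5
¬r = ¬2/5 = 0
(q · r) + ¬r = 1/5 + 0 = 1/5
¬r + ((q · r) + ¬r) = 0 + 1/5 = 1/5
¬(¬r + ((q · r) + ¬r)) = ¬1/5 = 0
q ⇒ r = 1/5 ⇒ 2/5 = 1
¬(q ⇒ r) = ¬1 = 0
¬¬(q ⇒ r) = ¬0 = 1
¬q = ¬1/5 = 0
q · p = 1/5 · 1/5 = 1/5
¬(q · p) = ¬1/5 = 0
¬q + ¬(q · p) = 0 + 0 = 0
¬¬(q ⇒ r) · (¬q + ¬(q · p)) = 1 · 0 = 0
p · r = 1/5 · 2/5 = 1/5
q · p = 1/5 · 1/5 = 1/5
(p · r) + (q · p) = 1/5 + 1/5 = 1/5
r · r = 2/5 · 2/5 = 2/5
((p · r) + (q · p)) · (r · r) = 1/5 · 2/5 = 1/5
(¬¬(q ⇒ r) · (¬q + ¬(q · p))) ⇒ (((p · r) + (q · p)) · (r · r)) = 0 ⇒ 1/5 = 1
¬(¬r + ((q · r) + ¬r)) + ((¬¬(q ⇒ r) · (¬q + ¬(q · p))) ⇒ (((p · r) + (q · p)) · (r · r))) = 0 + 1 = 1

1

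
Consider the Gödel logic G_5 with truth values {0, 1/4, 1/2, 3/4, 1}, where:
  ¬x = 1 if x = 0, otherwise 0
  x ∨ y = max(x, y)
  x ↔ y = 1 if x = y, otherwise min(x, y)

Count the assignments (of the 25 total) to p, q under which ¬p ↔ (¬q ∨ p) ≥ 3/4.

value 1: 1 assignment (counts)
value 0: 24 assignments
So 1 of the 25 assignments meets the threshold.

1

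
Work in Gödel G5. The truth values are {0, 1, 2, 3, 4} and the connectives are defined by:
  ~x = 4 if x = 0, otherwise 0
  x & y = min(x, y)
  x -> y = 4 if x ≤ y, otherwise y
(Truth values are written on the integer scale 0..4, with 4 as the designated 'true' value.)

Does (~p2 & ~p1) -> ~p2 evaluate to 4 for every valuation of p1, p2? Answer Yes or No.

At p1 = 0, p2 = 1, for instance:
~p2 = ~1 = 0
~p1 = ~0 = 4
~p2 & ~p1 = 0 & 4 = 0
(~p2 & ~p1) -> ~p2 = 0 -> 0 = 4
and checking the remaining 24 assignments likewise gives ≥ 4 in every case.

Yes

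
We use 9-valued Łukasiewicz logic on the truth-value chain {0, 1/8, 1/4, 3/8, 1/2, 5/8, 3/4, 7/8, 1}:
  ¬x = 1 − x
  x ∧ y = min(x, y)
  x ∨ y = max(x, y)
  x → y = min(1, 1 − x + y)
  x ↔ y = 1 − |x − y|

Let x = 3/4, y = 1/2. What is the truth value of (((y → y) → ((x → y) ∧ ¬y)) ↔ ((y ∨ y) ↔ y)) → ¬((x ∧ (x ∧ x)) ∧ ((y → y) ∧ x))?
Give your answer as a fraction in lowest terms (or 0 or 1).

3/4

y → y = 1/2 → 1/2 = 1
x → y = 3/4 → 1/2 = 3/4
¬y = ¬1/2 = 1/2
(x → y) ∧ ¬y = 3/4 ∧ 1/2 = 1/2
(y → y) → ((x → y) ∧ ¬y) = 1 → 1/2 = 1/2
y ∨ y = 1/2 ∨ 1/2 = 1/2
(y ∨ y) ↔ y = 1/2 ↔ 1/2 = 1
((y → y) → ((x → y) ∧ ¬y)) ↔ ((y ∨ y) ↔ y) = 1/2 ↔ 1 = 1/2
x ∧ x = 3/4 ∧ 3/4 = 3/4
x ∧ (x ∧ x) = 3/4 ∧ 3/4 = 3/4
y → y = 1/2 → 1/2 = 1
(y → y) ∧ x = 1 ∧ 3/4 = 3/4
(x ∧ (x ∧ x)) ∧ ((y → y) ∧ x) = 3/4 ∧ 3/4 = 3/4
¬((x ∧ (x ∧ x)) ∧ ((y → y) ∧ x)) = ¬3/4 = 1/4
(((y → y) → ((x → y) ∧ ¬y)) ↔ ((y ∨ y) ↔ y)) → ¬((x ∧ (x ∧ x)) ∧ ((y → y) ∧ x)) = 1/2 → 1/4 = 3/4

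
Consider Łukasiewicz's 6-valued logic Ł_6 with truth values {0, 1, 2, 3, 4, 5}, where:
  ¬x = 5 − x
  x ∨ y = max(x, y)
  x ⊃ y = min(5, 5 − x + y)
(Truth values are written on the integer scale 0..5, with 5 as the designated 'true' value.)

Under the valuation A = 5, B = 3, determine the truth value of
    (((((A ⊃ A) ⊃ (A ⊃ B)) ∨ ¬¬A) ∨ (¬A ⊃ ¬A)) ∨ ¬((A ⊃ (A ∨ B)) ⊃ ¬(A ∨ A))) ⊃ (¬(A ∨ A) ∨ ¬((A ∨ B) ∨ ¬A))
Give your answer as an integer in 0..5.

0

A ⊃ A = 5 ⊃ 5 = 5
A ⊃ B = 5 ⊃ 3 = 3
(A ⊃ A) ⊃ (A ⊃ B) = 5 ⊃ 3 = 3
¬A = ¬5 = 0
¬¬A = ¬0 = 5
((A ⊃ A) ⊃ (A ⊃ B)) ∨ ¬¬A = 3 ∨ 5 = 5
¬A = ¬5 = 0
¬A = ¬5 = 0
¬A ⊃ ¬A = 0 ⊃ 0 = 5
(((A ⊃ A) ⊃ (A ⊃ B)) ∨ ¬¬A) ∨ (¬A ⊃ ¬A) = 5 ∨ 5 = 5
A ∨ B = 5 ∨ 3 = 5
A ⊃ (A ∨ B) = 5 ⊃ 5 = 5
A ∨ A = 5 ∨ 5 = 5
¬(A ∨ A) = ¬5 = 0
(A ⊃ (A ∨ B)) ⊃ ¬(A ∨ A) = 5 ⊃ 0 = 0
¬((A ⊃ (A ∨ B)) ⊃ ¬(A ∨ A)) = ¬0 = 5
((((A ⊃ A) ⊃ (A ⊃ B)) ∨ ¬¬A) ∨ (¬A ⊃ ¬A)) ∨ ¬((A ⊃ (A ∨ B)) ⊃ ¬(A ∨ A)) = 5 ∨ 5 = 5
A ∨ A = 5 ∨ 5 = 5
¬(A ∨ A) = ¬5 = 0
A ∨ B = 5 ∨ 3 = 5
¬A = ¬5 = 0
(A ∨ B) ∨ ¬A = 5 ∨ 0 = 5
¬((A ∨ B) ∨ ¬A) = ¬5 = 0
¬(A ∨ A) ∨ ¬((A ∨ B) ∨ ¬A) = 0 ∨ 0 = 0
(((((A ⊃ A) ⊃ (A ⊃ B)) ∨ ¬¬A) ∨ (¬A ⊃ ¬A)) ∨ ¬((A ⊃ (A ∨ B)) ⊃ ¬(A ∨ A))) ⊃ (¬(A ∨ A) ∨ ¬((A ∨ B) ∨ ¬A)) = 5 ⊃ 0 = 0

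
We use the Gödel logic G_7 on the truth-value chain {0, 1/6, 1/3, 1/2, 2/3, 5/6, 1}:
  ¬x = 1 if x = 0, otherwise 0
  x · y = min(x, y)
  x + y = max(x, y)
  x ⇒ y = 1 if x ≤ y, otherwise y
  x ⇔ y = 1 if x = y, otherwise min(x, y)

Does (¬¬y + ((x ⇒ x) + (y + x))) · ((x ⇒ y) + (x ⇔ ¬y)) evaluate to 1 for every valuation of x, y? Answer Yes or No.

No

Counterexample: take x = 1/6, y = 0.
¬y = ¬0 = 1
¬¬y = ¬1 = 0
x ⇒ x = 1/6 ⇒ 1/6 = 1
y + x = 0 + 1/6 = 1/6
(x ⇒ x) + (y + x) = 1 + 1/6 = 1
¬¬y + ((x ⇒ x) + (y + x)) = 0 + 1 = 1
x ⇒ y = 1/6 ⇒ 0 = 0
¬y = ¬0 = 1
x ⇔ ¬y = 1/6 ⇔ 1 = 1/6
(x ⇒ y) + (x ⇔ ¬y) = 0 + 1/6 = 1/6
(¬¬y + ((x ⇒ x) + (y + x))) · ((x ⇒ y) + (x ⇔ ¬y)) = 1 · 1/6 = 1/6
This gives 1/6 ≠ 1.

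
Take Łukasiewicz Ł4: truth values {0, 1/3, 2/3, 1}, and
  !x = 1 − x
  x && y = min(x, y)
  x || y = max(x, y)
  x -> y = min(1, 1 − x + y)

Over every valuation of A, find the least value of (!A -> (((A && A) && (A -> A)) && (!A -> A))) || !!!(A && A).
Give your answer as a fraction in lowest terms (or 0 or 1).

2/3

Take A = 1/3:
!A = !1/3 = 2/3
A && A = 1/3 && 1/3 = 1/3
A -> A = 1/3 -> 1/3 = 1
(A && A) && (A -> A) = 1/3 && 1 = 1/3
!A = !1/3 = 2/3
!A -> A = 2/3 -> 1/3 = 2/3
((A && A) && (A -> A)) && (!A -> A) = 1/3 && 2/3 = 1/3
!A -> (((A && A) && (A -> A)) && (!A -> A)) = 2/3 -> 1/3 = 2/3
A && A = 1/3 && 1/3 = 1/3
!(A && A) = !1/3 = 2/3
!!(A && A) = !2/3 = 1/3
!!!(A && A) = !1/3 = 2/3
(!A -> (((A && A) && (A -> A)) && (!A -> A))) || !!!(A && A) = 2/3 || 2/3 = 2/3
No assignment yields a value below 2/3, so this is the minimum.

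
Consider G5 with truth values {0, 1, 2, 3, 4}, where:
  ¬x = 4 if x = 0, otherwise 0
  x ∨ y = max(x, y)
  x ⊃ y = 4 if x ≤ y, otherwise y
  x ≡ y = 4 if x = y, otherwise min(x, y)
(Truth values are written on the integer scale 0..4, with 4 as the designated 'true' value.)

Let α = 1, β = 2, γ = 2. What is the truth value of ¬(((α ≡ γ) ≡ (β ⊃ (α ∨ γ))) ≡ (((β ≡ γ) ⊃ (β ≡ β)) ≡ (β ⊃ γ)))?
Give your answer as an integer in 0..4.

α ≡ γ = 1 ≡ 2 = 1
α ∨ γ = 1 ∨ 2 = 2
β ⊃ (α ∨ γ) = 2 ⊃ 2 = 4
(α ≡ γ) ≡ (β ⊃ (α ∨ γ)) = 1 ≡ 4 = 1
β ≡ γ = 2 ≡ 2 = 4
β ≡ β = 2 ≡ 2 = 4
(β ≡ γ) ⊃ (β ≡ β) = 4 ⊃ 4 = 4
β ⊃ γ = 2 ⊃ 2 = 4
((β ≡ γ) ⊃ (β ≡ β)) ≡ (β ⊃ γ) = 4 ≡ 4 = 4
((α ≡ γ) ≡ (β ⊃ (α ∨ γ))) ≡ (((β ≡ γ) ⊃ (β ≡ β)) ≡ (β ⊃ γ)) = 1 ≡ 4 = 1
¬(((α ≡ γ) ≡ (β ⊃ (α ∨ γ))) ≡ (((β ≡ γ) ⊃ (β ≡ β)) ≡ (β ⊃ γ))) = ¬1 = 0

0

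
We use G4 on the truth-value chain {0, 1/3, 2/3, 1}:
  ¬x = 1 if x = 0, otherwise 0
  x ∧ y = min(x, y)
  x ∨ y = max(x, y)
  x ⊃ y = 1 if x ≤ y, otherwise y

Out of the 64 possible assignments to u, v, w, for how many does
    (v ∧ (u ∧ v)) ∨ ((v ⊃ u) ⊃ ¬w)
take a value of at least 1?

value 1: 28 assignments (counts)
value 2/3: 9 assignments
value 1/3: 15 assignments
value 0: 12 assignments
So 28 of the 64 assignments meet the threshold.

28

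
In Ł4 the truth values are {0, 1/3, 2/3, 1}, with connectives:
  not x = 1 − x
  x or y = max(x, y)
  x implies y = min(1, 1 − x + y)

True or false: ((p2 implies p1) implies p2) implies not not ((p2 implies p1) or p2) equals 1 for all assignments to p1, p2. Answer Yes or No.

No

Counterexample: take p1 = 0, p2 = 2/3.
p2 implies p1 = 2/3 implies 0 = 1/3
(p2 implies p1) implies p2 = 1/3 implies 2/3 = 1
p2 implies p1 = 2/3 implies 0 = 1/3
(p2 implies p1) or p2 = 1/3 or 2/3 = 2/3
not ((p2 implies p1) or p2) = not 2/3 = 1/3
not not ((p2 implies p1) or p2) = not 1/3 = 2/3
((p2 implies p1) implies p2) implies not not ((p2 implies p1) or p2) = 1 implies 2/3 = 2/3
This gives 2/3 ≠ 1.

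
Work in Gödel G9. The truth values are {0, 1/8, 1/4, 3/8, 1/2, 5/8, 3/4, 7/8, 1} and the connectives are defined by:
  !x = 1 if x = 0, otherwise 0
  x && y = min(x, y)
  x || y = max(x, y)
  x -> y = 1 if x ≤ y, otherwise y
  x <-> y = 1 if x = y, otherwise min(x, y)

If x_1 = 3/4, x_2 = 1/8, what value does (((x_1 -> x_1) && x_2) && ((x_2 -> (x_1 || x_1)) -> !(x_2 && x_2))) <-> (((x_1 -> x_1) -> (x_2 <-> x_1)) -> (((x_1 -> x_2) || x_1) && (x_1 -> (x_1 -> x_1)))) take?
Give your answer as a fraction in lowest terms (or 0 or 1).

0

x_1 -> x_1 = 3/4 -> 3/4 = 1
(x_1 -> x_1) && x_2 = 1 && 1/8 = 1/8
x_1 || x_1 = 3/4 || 3/4 = 3/4
x_2 -> (x_1 || x_1) = 1/8 -> 3/4 = 1
x_2 && x_2 = 1/8 && 1/8 = 1/8
!(x_2 && x_2) = !1/8 = 0
(x_2 -> (x_1 || x_1)) -> !(x_2 && x_2) = 1 -> 0 = 0
((x_1 -> x_1) && x_2) && ((x_2 -> (x_1 || x_1)) -> !(x_2 && x_2)) = 1/8 && 0 = 0
x_1 -> x_1 = 3/4 -> 3/4 = 1
x_2 <-> x_1 = 1/8 <-> 3/4 = 1/8
(x_1 -> x_1) -> (x_2 <-> x_1) = 1 -> 1/8 = 1/8
x_1 -> x_2 = 3/4 -> 1/8 = 1/8
(x_1 -> x_2) || x_1 = 1/8 || 3/4 = 3/4
x_1 -> x_1 = 3/4 -> 3/4 = 1
x_1 -> (x_1 -> x_1) = 3/4 -> 1 = 1
((x_1 -> x_2) || x_1) && (x_1 -> (x_1 -> x_1)) = 3/4 && 1 = 3/4
((x_1 -> x_1) -> (x_2 <-> x_1)) -> (((x_1 -> x_2) || x_1) && (x_1 -> (x_1 -> x_1))) = 1/8 -> 3/4 = 1
(((x_1 -> x_1) && x_2) && ((x_2 -> (x_1 || x_1)) -> !(x_2 && x_2))) <-> (((x_1 -> x_1) -> (x_2 <-> x_1)) -> (((x_1 -> x_2) || x_1) && (x_1 -> (x_1 -> x_1)))) = 0 <-> 1 = 0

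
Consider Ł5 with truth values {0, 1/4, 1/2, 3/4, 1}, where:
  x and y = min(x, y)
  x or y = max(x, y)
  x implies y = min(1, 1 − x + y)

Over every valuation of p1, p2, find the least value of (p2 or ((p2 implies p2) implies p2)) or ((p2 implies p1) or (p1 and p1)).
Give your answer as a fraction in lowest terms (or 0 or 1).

1/2

Take p1 = 0, p2 = 1/2:
p2 implies p2 = 1/2 implies 1/2 = 1
(p2 implies p2) implies p2 = 1 implies 1/2 = 1/2
p2 or ((p2 implies p2) implies p2) = 1/2 or 1/2 = 1/2
p2 implies p1 = 1/2 implies 0 = 1/2
p1 and p1 = 0 and 0 = 0
(p2 implies p1) or (p1 and p1) = 1/2 or 0 = 1/2
(p2 or ((p2 implies p2) implies p2)) or ((p2 implies p1) or (p1 and p1)) = 1/2 or 1/2 = 1/2
No assignment yields a value below 1/2, so this is the minimum.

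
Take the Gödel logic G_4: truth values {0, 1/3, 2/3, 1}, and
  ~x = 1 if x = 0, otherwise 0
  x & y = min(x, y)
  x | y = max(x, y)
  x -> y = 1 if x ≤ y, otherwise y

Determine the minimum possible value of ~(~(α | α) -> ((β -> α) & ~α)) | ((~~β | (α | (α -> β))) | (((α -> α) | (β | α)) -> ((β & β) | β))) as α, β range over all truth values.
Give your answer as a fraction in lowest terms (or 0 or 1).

1/3

Take α = 1/3, β = 0:
α | α = 1/3 | 1/3 = 1/3
~(α | α) = ~1/3 = 0
β -> α = 0 -> 1/3 = 1
~α = ~1/3 = 0
(β -> α) & ~α = 1 & 0 = 0
~(α | α) -> ((β -> α) & ~α) = 0 -> 0 = 1
~(~(α | α) -> ((β -> α) & ~α)) = ~1 = 0
~β = ~0 = 1
~~β = ~1 = 0
α -> β = 1/3 -> 0 = 0
α | (α -> β) = 1/3 | 0 = 1/3
~~β | (α | (α -> β)) = 0 | 1/3 = 1/3
α -> α = 1/3 -> 1/3 = 1
β | α = 0 | 1/3 = 1/3
(α -> α) | (β | α) = 1 | 1/3 = 1
β & β = 0 & 0 = 0
(β & β) | β = 0 | 0 = 0
((α -> α) | (β | α)) -> ((β & β) | β) = 1 -> 0 = 0
(~~β | (α | (α -> β))) | (((α -> α) | (β | α)) -> ((β & β) | β)) = 1/3 | 0 = 1/3
~(~(α | α) -> ((β -> α) & ~α)) | ((~~β | (α | (α -> β))) | (((α -> α) | (β | α)) -> ((β & β) | β))) = 0 | 1/3 = 1/3
No assignment yields a value below 1/3, so this is the minimum.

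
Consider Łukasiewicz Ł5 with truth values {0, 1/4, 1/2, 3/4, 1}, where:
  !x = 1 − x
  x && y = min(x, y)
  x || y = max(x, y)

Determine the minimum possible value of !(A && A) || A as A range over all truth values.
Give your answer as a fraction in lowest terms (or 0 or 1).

Take A = 1/2:
A && A = 1/2 && 1/2 = 1/2
!(A && A) = !1/2 = 1/2
!(A && A) || A = 1/2 || 1/2 = 1/2
No assignment yields a value below 1/2, so this is the minimum.

1/2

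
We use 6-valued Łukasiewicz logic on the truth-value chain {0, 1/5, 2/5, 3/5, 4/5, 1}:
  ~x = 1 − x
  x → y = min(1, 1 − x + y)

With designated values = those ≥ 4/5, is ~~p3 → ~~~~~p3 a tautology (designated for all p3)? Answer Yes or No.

No

Counterexample: take p3 = 4/5.
~p3 = ~4/5 = 1/5
~~p3 = ~1/5 = 4/5
~p3 = ~4/5 = 1/5
~~p3 = ~1/5 = 4/5
~~~p3 = ~4/5 = 1/5
~~~~p3 = ~1/5 = 4/5
~~~~~p3 = ~4/5 = 1/5
~~p3 → ~~~~~p3 = 4/5 → 1/5 = 2/5
This gives 2/5, which is below 4/5.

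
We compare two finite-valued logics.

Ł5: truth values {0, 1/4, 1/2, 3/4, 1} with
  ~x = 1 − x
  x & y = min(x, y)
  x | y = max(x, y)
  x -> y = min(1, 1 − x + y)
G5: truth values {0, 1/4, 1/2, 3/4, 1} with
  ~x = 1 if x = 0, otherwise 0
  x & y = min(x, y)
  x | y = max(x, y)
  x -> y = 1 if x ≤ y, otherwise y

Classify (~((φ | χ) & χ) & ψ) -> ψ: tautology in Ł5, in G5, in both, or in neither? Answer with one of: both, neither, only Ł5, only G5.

In Ł5: every assignment gives 1 — tautology.
In G5: every assignment gives 1 — tautology.

both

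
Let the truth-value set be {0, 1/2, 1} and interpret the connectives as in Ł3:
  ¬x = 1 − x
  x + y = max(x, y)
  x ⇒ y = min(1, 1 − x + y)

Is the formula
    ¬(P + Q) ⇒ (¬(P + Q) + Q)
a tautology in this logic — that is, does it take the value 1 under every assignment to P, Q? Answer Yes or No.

Yes

P = 0, Q = 0 ↦ 1
P = 0, Q = 1/2 ↦ 1
P = 0, Q = 1 ↦ 1
P = 1/2, Q = 0 ↦ 1
P = 1/2, Q = 1/2 ↦ 1
P = 1/2, Q = 1 ↦ 1
P = 1, Q = 0 ↦ 1
P = 1, Q = 1/2 ↦ 1
P = 1, Q = 1 ↦ 1
Every assignment gives a value ≥ 1.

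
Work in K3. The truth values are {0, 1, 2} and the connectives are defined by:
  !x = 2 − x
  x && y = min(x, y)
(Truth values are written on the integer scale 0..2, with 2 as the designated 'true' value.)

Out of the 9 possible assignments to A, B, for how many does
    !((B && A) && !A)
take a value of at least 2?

7

A = 0, B = 0 ↦ 2  ≥
A = 0, B = 1 ↦ 2  ≥
A = 0, B = 2 ↦ 2  ≥
A = 1, B = 0 ↦ 2  ≥
A = 1, B = 1 ↦ 1  <
A = 1, B = 2 ↦ 1  <
A = 2, B = 0 ↦ 2  ≥
A = 2, B = 1 ↦ 2  ≥
A = 2, B = 2 ↦ 2  ≥
So 7 of the 9 assignments meet the threshold.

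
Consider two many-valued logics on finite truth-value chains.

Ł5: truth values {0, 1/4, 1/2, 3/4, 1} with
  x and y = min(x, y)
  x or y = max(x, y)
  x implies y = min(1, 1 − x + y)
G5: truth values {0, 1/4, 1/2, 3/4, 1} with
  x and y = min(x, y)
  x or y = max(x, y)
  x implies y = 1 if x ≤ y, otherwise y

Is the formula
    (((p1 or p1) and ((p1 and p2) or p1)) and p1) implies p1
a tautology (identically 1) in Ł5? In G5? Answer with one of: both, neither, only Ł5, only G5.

both

In Ł5: every assignment gives 1 — tautology.
In G5: every assignment gives 1 — tautology.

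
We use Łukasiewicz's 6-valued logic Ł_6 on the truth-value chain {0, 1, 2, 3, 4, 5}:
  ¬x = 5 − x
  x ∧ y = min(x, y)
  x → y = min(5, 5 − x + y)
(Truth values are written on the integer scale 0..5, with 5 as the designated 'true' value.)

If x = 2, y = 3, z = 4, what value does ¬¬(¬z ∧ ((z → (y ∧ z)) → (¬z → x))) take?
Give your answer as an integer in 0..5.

¬z = ¬4 = 1
y ∧ z = 3 ∧ 4 = 3
z → (y ∧ z) = 4 → 3 = 4
¬z = ¬4 = 1
¬z → x = 1 → 2 = 5
(z → (y ∧ z)) → (¬z → x) = 4 → 5 = 5
¬z ∧ ((z → (y ∧ z)) → (¬z → x)) = 1 ∧ 5 = 1
¬(¬z ∧ ((z → (y ∧ z)) → (¬z → x))) = ¬1 = 4
¬¬(¬z ∧ ((z → (y ∧ z)) → (¬z → x))) = ¬4 = 1

1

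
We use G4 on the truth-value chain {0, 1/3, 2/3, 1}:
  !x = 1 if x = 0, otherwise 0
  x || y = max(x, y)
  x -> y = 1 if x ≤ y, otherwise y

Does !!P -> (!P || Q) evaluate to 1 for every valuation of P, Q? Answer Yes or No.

No

Counterexample: take P = 1/3, Q = 0.
!P = !1/3 = 0
!!P = !0 = 1
!P || Q = 0 || 0 = 0
!!P -> (!P || Q) = 1 -> 0 = 0
This gives 0 ≠ 1.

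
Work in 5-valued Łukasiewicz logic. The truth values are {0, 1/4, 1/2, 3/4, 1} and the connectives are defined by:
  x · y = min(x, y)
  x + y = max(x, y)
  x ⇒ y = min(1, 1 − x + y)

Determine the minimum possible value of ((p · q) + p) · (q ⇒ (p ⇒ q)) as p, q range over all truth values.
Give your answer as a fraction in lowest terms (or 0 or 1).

0

Take p = 0, q = 0:
p · q = 0 · 0 = 0
(p · q) + p = 0 + 0 = 0
p ⇒ q = 0 ⇒ 0 = 1
q ⇒ (p ⇒ q) = 0 ⇒ 1 = 1
((p · q) + p) · (q ⇒ (p ⇒ q)) = 0 · 1 = 0
No assignment yields a value below 0, so this is the minimum.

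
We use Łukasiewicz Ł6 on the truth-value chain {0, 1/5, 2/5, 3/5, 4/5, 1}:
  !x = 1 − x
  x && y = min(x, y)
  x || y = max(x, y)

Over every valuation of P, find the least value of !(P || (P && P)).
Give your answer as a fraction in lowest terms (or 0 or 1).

Take P = 1:
P && P = 1 && 1 = 1
P || (P && P) = 1 || 1 = 1
!(P || (P && P)) = !1 = 0
No assignment yields a value below 0, so this is the minimum.

0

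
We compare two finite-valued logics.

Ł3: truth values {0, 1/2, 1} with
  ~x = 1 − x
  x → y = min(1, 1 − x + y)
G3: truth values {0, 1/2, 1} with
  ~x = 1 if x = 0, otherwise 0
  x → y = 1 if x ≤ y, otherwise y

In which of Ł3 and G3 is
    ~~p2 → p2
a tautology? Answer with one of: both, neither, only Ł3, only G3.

In Ł3: every assignment gives 1 — tautology.
In G3: at p2 = 1/2 the value is 1/2 — not a tautology.

only Ł3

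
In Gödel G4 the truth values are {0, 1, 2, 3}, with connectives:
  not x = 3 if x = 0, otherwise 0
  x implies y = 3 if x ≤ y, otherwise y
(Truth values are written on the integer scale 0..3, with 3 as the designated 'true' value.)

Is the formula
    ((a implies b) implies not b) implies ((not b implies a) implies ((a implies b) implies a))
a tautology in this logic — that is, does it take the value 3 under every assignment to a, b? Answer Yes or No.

Yes

a = 0, b = 0 ↦ 3
a = 0, b = 1 ↦ 3
a = 0, b = 2 ↦ 3
a = 0, b = 3 ↦ 3
a = 1, b = 0 ↦ 3
a = 1, b = 1 ↦ 3
a = 1, b = 2 ↦ 3
a = 1, b = 3 ↦ 3
a = 2, b = 0 ↦ 3
a = 2, b = 1 ↦ 3
a = 2, b = 2 ↦ 3
a = 2, b = 3 ↦ 3
a = 3, b = 0 ↦ 3
a = 3, b = 1 ↦ 3
a = 3, b = 2 ↦ 3
a = 3, b = 3 ↦ 3
Every assignment gives a value ≥ 3.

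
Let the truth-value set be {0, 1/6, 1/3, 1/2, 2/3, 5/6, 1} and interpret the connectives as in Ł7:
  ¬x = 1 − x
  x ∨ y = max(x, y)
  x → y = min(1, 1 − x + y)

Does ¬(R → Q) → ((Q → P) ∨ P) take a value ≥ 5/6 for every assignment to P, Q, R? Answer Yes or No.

Yes

At P = 1/3, Q = 1/2, R = 1/6, for instance:
R → Q = 1/6 → 1/2 = 1
¬(R → Q) = ¬1 = 0
Q → P = 1/2 → 1/3 = 5/6
(Q → P) ∨ P = 5/6 ∨ 1/3 = 5/6
¬(R → Q) → ((Q → P) ∨ P) = 0 → 5/6 = 1
and checking the remaining 342 assignments likewise gives ≥ 5/6 in every case.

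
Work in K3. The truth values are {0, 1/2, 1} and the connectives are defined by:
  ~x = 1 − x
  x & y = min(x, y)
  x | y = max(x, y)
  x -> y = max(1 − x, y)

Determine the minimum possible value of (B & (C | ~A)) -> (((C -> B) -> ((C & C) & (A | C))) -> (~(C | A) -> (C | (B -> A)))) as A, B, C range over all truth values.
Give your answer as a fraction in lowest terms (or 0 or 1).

1/2

Take A = 0, B = 1/2, C = 1/2:
~A = ~0 = 1
C | ~A = 1/2 | 1 = 1
B & (C | ~A) = 1/2 & 1 = 1/2
C -> B = 1/2 -> 1/2 = 1/2
C & C = 1/2 & 1/2 = 1/2
A | C = 0 | 1/2 = 1/2
(C & C) & (A | C) = 1/2 & 1/2 = 1/2
(C -> B) -> ((C & C) & (A | C)) = 1/2 -> 1/2 = 1/2
C | A = 1/2 | 0 = 1/2
~(C | A) = ~1/2 = 1/2
B -> A = 1/2 -> 0 = 1/2
C | (B -> A) = 1/2 | 1/2 = 1/2
~(C | A) -> (C | (B -> A)) = 1/2 -> 1/2 = 1/2
((C -> B) -> ((C & C) & (A | C))) -> (~(C | A) -> (C | (B -> A))) = 1/2 -> 1/2 = 1/2
(B & (C | ~A)) -> (((C -> B) -> ((C & C) & (A | C))) -> (~(C | A) -> (C | (B -> A)))) = 1/2 -> 1/2 = 1/2
No assignment yields a value below 1/2, so this is the minimum.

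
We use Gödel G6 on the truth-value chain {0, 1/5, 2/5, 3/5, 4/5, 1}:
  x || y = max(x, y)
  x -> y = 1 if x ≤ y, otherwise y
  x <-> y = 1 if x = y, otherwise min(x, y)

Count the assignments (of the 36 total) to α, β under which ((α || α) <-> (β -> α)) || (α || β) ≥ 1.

21

value 1: 21 assignments (counts)
value 4/5: 5 assignments
value 3/5: 4 assignments
value 2/5: 3 assignments
value 1/5: 2 assignments
value 0: 1 assignment
So 21 of the 36 assignments meet the threshold.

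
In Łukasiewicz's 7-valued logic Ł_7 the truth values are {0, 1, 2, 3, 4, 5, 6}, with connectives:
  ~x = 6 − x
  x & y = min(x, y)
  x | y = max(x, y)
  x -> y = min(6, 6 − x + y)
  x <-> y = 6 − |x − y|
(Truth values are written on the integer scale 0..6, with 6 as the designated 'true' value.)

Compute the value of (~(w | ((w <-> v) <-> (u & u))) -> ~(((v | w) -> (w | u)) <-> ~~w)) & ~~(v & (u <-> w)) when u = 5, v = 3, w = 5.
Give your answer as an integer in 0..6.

w <-> v = 5 <-> 3 = 4
u & u = 5 & 5 = 5
(w <-> v) <-> (u & u) = 4 <-> 5 = 5
w | ((w <-> v) <-> (u & u)) = 5 | 5 = 5
~(w | ((w <-> v) <-> (u & u))) = ~5 = 1
v | w = 3 | 5 = 5
w | u = 5 | 5 = 5
(v | w) -> (w | u) = 5 -> 5 = 6
~w = ~5 = 1
~~w = ~1 = 5
((v | w) -> (w | u)) <-> ~~w = 6 <-> 5 = 5
~(((v | w) -> (w | u)) <-> ~~w) = ~5 = 1
~(w | ((w <-> v) <-> (u & u))) -> ~(((v | w) -> (w | u)) <-> ~~w) = 1 -> 1 = 6
u <-> w = 5 <-> 5 = 6
v & (u <-> w) = 3 & 6 = 3
~(v & (u <-> w)) = ~3 = 3
~~(v & (u <-> w)) = ~3 = 3
(~(w | ((w <-> v) <-> (u & u))) -> ~(((v | w) -> (w | u)) <-> ~~w)) & ~~(v & (u <-> w)) = 6 & 3 = 3

3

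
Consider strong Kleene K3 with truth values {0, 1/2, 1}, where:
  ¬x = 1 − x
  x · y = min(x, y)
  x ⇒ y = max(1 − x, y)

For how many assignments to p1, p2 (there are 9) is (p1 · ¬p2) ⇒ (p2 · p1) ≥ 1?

p1 = 0, p2 = 0 ↦ 1  ≥
p1 = 0, p2 = 1/2 ↦ 1  ≥
p1 = 0, p2 = 1 ↦ 1  ≥
p1 = 1/2, p2 = 0 ↦ 1/2  <
p1 = 1/2, p2 = 1/2 ↦ 1/2  <
p1 = 1/2, p2 = 1 ↦ 1  ≥
p1 = 1, p2 = 0 ↦ 0  <
p1 = 1, p2 = 1/2 ↦ 1/2  <
p1 = 1, p2 = 1 ↦ 1  ≥
So 5 of the 9 assignments meet the threshold.

5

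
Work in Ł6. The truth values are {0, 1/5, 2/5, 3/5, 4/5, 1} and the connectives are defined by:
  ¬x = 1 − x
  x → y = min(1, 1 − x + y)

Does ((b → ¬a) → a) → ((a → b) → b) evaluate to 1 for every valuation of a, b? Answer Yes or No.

No

Counterexample: take a = 3/5, b = 3/5.
¬a = ¬3/5 = 2/5
b → ¬a = 3/5 → 2/5 = 4/5
(b → ¬a) → a = 4/5 → 3/5 = 4/5
a → b = 3/5 → 3/5 = 1
(a → b) → b = 1 → 3/5 = 3/5
((b → ¬a) → a) → ((a → b) → b) = 4/5 → 3/5 = 4/5
This gives 4/5 ≠ 1.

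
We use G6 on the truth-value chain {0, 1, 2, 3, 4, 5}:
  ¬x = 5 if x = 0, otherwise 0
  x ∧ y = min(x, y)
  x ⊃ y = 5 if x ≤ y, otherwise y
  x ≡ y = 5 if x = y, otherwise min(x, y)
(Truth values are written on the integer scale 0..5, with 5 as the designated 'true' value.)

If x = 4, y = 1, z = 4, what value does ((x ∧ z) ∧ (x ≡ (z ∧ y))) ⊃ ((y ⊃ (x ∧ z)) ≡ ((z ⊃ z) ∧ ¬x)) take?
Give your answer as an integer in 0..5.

0

x ∧ z = 4 ∧ 4 = 4
z ∧ y = 4 ∧ 1 = 1
x ≡ (z ∧ y) = 4 ≡ 1 = 1
(x ∧ z) ∧ (x ≡ (z ∧ y)) = 4 ∧ 1 = 1
x ∧ z = 4 ∧ 4 = 4
y ⊃ (x ∧ z) = 1 ⊃ 4 = 5
z ⊃ z = 4 ⊃ 4 = 5
¬x = ¬4 = 0
(z ⊃ z) ∧ ¬x = 5 ∧ 0 = 0
(y ⊃ (x ∧ z)) ≡ ((z ⊃ z) ∧ ¬x) = 5 ≡ 0 = 0
((x ∧ z) ∧ (x ≡ (z ∧ y))) ⊃ ((y ⊃ (x ∧ z)) ≡ ((z ⊃ z) ∧ ¬x)) = 1 ⊃ 0 = 0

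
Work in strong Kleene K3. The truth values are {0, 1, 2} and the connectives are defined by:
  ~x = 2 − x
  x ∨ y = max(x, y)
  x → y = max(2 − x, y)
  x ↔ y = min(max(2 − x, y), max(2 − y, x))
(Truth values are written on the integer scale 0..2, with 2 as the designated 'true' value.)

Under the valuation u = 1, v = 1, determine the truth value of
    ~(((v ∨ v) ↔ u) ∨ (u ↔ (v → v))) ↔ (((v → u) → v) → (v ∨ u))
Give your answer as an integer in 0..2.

v ∨ v = 1 ∨ 1 = 1
(v ∨ v) ↔ u = 1 ↔ 1 = 1
v → v = 1 → 1 = 1
u ↔ (v → v) = 1 ↔ 1 = 1
((v ∨ v) ↔ u) ∨ (u ↔ (v → v)) = 1 ∨ 1 = 1
~(((v ∨ v) ↔ u) ∨ (u ↔ (v → v))) = ~1 = 1
v → u = 1 → 1 = 1
(v → u) → v = 1 → 1 = 1
v ∨ u = 1 ∨ 1 = 1
((v → u) → v) → (v ∨ u) = 1 → 1 = 1
~(((v ∨ v) ↔ u) ∨ (u ↔ (v → v))) ↔ (((v → u) → v) → (v ∨ u)) = 1 ↔ 1 = 1

1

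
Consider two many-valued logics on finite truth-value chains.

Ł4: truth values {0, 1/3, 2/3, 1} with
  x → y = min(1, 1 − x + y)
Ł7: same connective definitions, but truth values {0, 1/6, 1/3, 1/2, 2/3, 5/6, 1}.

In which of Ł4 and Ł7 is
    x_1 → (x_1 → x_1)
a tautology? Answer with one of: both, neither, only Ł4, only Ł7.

both

In Ł4: every assignment gives 1 — tautology.
In Ł7: every assignment gives 1 — tautology.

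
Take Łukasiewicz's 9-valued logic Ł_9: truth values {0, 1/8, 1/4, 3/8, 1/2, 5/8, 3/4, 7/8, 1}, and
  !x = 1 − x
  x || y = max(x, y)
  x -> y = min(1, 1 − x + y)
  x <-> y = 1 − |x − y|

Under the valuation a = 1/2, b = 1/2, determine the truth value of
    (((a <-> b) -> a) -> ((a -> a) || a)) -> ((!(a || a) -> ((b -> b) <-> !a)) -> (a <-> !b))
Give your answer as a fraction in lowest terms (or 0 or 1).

1

a <-> b = 1/2 <-> 1/2 = 1
(a <-> b) -> a = 1 -> 1/2 = 1/2
a -> a = 1/2 -> 1/2 = 1
(a -> a) || a = 1 || 1/2 = 1
((a <-> b) -> a) -> ((a -> a) || a) = 1/2 -> 1 = 1
a || a = 1/2 || 1/2 = 1/2
!(a || a) = !1/2 = 1/2
b -> b = 1/2 -> 1/2 = 1
!a = !1/2 = 1/2
(b -> b) <-> !a = 1 <-> 1/2 = 1/2
!(a || a) -> ((b -> b) <-> !a) = 1/2 -> 1/2 = 1
!b = !1/2 = 1/2
a <-> !b = 1/2 <-> 1/2 = 1
(!(a || a) -> ((b -> b) <-> !a)) -> (a <-> !b) = 1 -> 1 = 1
(((a <-> b) -> a) -> ((a -> a) || a)) -> ((!(a || a) -> ((b -> b) <-> !a)) -> (a <-> !b)) = 1 -> 1 = 1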